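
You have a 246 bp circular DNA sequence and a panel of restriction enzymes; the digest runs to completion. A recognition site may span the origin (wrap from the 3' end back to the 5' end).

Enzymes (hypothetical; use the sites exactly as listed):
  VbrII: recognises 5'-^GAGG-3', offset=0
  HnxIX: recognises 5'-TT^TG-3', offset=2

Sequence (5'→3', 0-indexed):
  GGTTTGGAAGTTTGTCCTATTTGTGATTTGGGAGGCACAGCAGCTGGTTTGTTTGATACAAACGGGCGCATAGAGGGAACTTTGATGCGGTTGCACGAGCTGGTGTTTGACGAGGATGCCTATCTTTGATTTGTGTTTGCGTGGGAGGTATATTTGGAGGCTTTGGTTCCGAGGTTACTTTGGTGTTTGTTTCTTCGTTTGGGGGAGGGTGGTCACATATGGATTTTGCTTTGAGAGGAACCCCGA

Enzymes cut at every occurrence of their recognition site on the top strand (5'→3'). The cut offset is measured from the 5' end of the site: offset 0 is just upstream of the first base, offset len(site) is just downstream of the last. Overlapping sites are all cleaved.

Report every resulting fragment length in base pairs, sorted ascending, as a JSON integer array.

[2,3,3,4,4,5,5,5,6,6,7,7,7,7,7,8,9,10,10,10,10,12,15,18,19,22,25]

Per-enzyme occurrences:
  VbrII (GAGG, off=0): starts [31, 72, 111, 144, 156, 170, 204, 234, 244] → cuts [31, 72, 111, 144, 156, 170, 204, 234, 244]
  HnxIX (TTTG, off=2): starts [2, 10, 19, 26, 47, 51, 80, 105, 124, 129, 135, 152, 161, 178, 185, 197, 224, 229] → cuts [4, 12, 21, 28, 49, 53, 82, 107, 126, 131, 137, 154, 163, 180, 187, 199, 226, 231]

All cut coordinates (distinct, sorted): [4, 12, 21, 28, 31, 49, 53, 72, 82, 107, 111, 126, 131, 137, 144, 154, 156, 163, 170, 180, 187, 199, 204, 226, 231, 234, 244]

Fragments:
  4→12: 8 bp
  12→21: 9 bp
  21→28: 7 bp
  28→31: 3 bp
  31→49: 18 bp
  49→53: 4 bp
  53→72: 19 bp
  72→82: 10 bp
  82→107: 25 bp
  107→111: 4 bp
  111→126: 15 bp
  126→131: 5 bp
  131→137: 6 bp
  137→144: 7 bp
  144→154: 10 bp
  154→156: 2 bp
  156→163: 7 bp
  163→170: 7 bp
  170→180: 10 bp
  180→187: 7 bp
  187→199: 12 bp
  199→204: 5 bp
  204→226: 22 bp
  226→231: 5 bp
  231→234: 3 bp
  234→244: 10 bp
  244→4 (wrap): 246-244+4 = 6 bp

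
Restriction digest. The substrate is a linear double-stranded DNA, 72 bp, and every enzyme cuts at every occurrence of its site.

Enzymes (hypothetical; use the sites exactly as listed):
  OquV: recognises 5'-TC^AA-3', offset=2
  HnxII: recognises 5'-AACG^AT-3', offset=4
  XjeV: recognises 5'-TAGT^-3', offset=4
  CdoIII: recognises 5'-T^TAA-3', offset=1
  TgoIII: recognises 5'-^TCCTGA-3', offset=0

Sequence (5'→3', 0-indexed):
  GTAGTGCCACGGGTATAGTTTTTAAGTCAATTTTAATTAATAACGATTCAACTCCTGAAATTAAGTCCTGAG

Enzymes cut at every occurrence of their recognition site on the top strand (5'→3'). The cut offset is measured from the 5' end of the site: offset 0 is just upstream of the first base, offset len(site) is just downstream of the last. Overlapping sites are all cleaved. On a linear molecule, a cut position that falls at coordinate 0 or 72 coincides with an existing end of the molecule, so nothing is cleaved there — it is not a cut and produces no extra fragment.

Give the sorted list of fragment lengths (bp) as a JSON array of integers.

Per-enzyme occurrences:
  OquV TCAA/2: at [26, 47] ⇒ [28, 49]
  HnxII AACGAT/4: at [41] ⇒ [45]
  XjeV TAGT/4: at [1, 15] ⇒ [5, 19]
  CdoIII TTAA/1: at [21, 32, 36, 60] ⇒ [22, 33, 37, 61]
  TgoIII TCCTGA/0: at [52, 65] ⇒ [52, 65]

Pooled cuts: [5, 19, 22, 28, 33, 37, 45, 49, 52, 61, 65]

Fragment lengths:
  [0,5): 5 bp
  [5,19): 14 bp
  [19,22): 3 bp
  [22,28): 6 bp
  [28,33): 5 bp
  [33,37): 4 bp
  [37,45): 8 bp
  [45,49): 4 bp
  [49,52): 3 bp
  [52,61): 9 bp
  [61,65): 4 bp
  [65,72): 7 bp

[3,3,4,4,4,5,5,6,7,8,9,14]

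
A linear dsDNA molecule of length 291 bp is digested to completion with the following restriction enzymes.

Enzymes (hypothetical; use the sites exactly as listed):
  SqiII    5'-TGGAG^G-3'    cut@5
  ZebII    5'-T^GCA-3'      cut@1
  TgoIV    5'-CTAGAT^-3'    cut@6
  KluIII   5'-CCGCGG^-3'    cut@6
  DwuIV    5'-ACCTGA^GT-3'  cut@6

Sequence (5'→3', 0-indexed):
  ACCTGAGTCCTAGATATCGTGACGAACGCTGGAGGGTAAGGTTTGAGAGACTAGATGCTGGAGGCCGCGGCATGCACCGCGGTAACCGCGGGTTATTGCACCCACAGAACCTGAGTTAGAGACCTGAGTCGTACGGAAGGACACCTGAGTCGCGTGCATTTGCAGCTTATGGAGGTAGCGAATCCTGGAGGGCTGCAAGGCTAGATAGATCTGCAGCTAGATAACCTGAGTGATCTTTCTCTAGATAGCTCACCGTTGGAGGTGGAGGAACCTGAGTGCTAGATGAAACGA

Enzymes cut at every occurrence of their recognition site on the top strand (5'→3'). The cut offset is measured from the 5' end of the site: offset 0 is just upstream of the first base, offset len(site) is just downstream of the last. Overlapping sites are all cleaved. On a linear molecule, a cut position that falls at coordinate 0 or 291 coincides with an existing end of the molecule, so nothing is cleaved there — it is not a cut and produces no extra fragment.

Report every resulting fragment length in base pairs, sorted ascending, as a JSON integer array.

Site scan:
  SqiII TGGAGG/5: at [29, 58, 169, 185, 256, 262] ⇒ [34, 63, 174, 190, 261, 267]
  ZebII TGCA/1: at [72, 96, 154, 160, 193, 211] ⇒ [73, 97, 155, 161, 194, 212]
  TgoIV CTAGAT/6: at [9, 50, 200, 216, 240, 278] ⇒ [15, 56, 206, 222, 246, 284]
  KluIII CCGCGG/6: at [64, 76, 85] ⇒ [70, 82, 91]
  DwuIV ACCTGAGT/6: at [0, 108, 121, 142, 223, 269] ⇒ [6, 114, 127, 148, 229, 275]

Pooled cuts: [6, 15, 34, 56, 63, 70, 73, 82, 91, 97, 114, 127, 148, 155, 161, 174, 190, 194, 206, 212, 222, 229, 246, 261, 267, 275, 284]

Fragment lengths:
  [0,6): 6 bp
  [6,15): 9 bp
  [15,34): 19 bp
  [34,56): 22 bp
  [56,63): 7 bp
  [63,70): 7 bp
  [70,73): 3 bp
  [73,82): 9 bp
  [82,91): 9 bp
  [91,97): 6 bp
  [97,114): 17 bp
  [114,127): 13 bp
  [127,148): 21 bp
  [148,155): 7 bp
  [155,161): 6 bp
  [161,174): 13 bp
  [174,190): 16 bp
  [190,194): 4 bp
  [194,206): 12 bp
  [206,212): 6 bp
  [212,222): 10 bp
  [222,229): 7 bp
  [229,246): 17 bp
  [246,261): 15 bp
  [261,267): 6 bp
  [267,275): 8 bp
  [275,284): 9 bp
  [284,291): 7 bp

[3,4,6,6,6,6,6,7,7,7,7,7,8,9,9,9,9,10,12,13,13,15,16,17,17,19,21,22]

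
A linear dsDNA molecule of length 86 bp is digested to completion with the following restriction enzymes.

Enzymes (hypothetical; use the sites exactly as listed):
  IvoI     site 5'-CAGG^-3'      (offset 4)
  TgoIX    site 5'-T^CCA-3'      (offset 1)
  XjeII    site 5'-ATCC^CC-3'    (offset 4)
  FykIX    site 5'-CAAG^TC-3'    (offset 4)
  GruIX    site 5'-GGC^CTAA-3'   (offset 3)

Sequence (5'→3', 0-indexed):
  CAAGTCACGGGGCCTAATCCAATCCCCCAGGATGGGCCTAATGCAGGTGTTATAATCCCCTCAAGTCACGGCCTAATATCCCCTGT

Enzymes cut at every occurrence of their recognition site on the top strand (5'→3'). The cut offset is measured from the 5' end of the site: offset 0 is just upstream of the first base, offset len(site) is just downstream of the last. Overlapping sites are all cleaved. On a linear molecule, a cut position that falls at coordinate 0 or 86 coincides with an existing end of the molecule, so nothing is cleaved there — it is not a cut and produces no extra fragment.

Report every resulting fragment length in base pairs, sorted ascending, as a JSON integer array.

[4,5,5,6,6,7,7,7,9,9,10,11]

Site scan:
  IvoI CAGG/4: at [27, 43] ⇒ [31, 47]
  TgoIX TCCA/1: at [17] ⇒ [18]
  XjeII ATCCCC/4: at [21, 54, 77] ⇒ [25, 58, 81]
  FykIX CAAGTC/4: at [0, 61] ⇒ [4, 65]
  GruIX GGCCTAA/3: at [10, 34, 69] ⇒ [13, 37, 72]

Pooled cuts: [4, 13, 18, 25, 31, 37, 47, 58, 65, 72, 81]

Fragments:
  [0,4): 4 bp
  [4,13): 9 bp
  [13,18): 5 bp
  [18,25): 7 bp
  [25,31): 6 bp
  [31,37): 6 bp
  [37,47): 10 bp
  [47,58): 11 bp
  [58,65): 7 bp
  [65,72): 7 bp
  [72,81): 9 bp
  [81,86): 5 bp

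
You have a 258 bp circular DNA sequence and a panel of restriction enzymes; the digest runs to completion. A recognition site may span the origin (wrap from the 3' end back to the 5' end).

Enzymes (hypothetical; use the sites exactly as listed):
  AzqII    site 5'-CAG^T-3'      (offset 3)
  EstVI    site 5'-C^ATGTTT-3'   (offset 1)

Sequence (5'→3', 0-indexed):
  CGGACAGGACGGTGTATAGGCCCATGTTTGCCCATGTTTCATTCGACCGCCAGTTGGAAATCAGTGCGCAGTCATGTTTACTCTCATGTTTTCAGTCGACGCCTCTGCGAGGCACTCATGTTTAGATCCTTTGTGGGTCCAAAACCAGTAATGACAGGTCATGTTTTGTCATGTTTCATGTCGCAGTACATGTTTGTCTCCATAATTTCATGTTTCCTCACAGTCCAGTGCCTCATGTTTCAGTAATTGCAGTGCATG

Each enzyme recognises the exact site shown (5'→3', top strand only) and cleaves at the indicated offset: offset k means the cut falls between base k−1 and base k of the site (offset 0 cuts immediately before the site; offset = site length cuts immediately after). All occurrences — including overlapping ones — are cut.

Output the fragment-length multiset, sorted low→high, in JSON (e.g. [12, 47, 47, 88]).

[2,3,5,6,7,9,9,10,10,10,11,12,12,14,16,20,20,22,29,31]

Scan for sites:
  AzqII (CAGT, off=3): starts [50, 61, 68, 92, 145, 183, 220, 225, 240, 249] → cuts [53, 64, 71, 95, 148, 186, 223, 228, 243, 252]
  EstVI (CATGTTT, off=1): starts [22, 32, 72, 84, 116, 159, 169, 188, 208, 233] → cuts [23, 33, 73, 85, 117, 160, 170, 189, 209, 234]

Pooled cuts: [23, 33, 53, 64, 71, 73, 85, 95, 117, 148, 160, 170, 186, 189, 209, 223, 228, 234, 243, 252]

Fragments:
  23→33: 10 bp
  33→53: 20 bp
  53→64: 11 bp
  64→71: 7 bp
  71→73: 2 bp
  73→85: 12 bp
  85→95: 10 bp
  95→117: 22 bp
  117→148: 31 bp
  148→160: 12 bp
  160→170: 10 bp
  170→186: 16 bp
  186→189: 3 bp
  189→209: 20 bp
  209→223: 14 bp
  223→228: 5 bp
  228→234: 6 bp
  234→243: 9 bp
  243→252: 9 bp
  252→23 (wrap): 258-252+23 = 29 bp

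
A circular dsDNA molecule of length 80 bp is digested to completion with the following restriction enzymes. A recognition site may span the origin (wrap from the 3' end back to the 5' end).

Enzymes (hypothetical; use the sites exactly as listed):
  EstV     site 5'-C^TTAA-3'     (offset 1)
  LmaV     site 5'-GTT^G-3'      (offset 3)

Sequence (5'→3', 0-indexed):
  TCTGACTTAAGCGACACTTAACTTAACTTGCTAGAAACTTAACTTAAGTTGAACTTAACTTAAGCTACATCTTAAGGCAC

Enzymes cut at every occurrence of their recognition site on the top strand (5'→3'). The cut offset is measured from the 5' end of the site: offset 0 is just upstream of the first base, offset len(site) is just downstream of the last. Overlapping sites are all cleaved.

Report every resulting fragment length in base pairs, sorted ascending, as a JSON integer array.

Per-enzyme occurrences:
  EstV (CTTAA, off=1): starts [5, 16, 21, 37, 42, 53, 58, 70] → cuts [6, 17, 22, 38, 43, 54, 59, 71]
  LmaV (GTTG, off=3): starts [47] → cuts [50]

All cut coordinates (distinct, sorted): [6, 17, 22, 38, 43, 50, 54, 59, 71]

Fragments:
  6→17: 11 bp
  17→22: 5 bp
  22→38: 16 bp
  38→43: 5 bp
  43→50: 7 bp
  50→54: 4 bp
  54→59: 5 bp
  59→71: 12 bp
  71→6 (wrap): 80-71+6 = 15 bp

[4,5,5,5,7,11,12,15,16]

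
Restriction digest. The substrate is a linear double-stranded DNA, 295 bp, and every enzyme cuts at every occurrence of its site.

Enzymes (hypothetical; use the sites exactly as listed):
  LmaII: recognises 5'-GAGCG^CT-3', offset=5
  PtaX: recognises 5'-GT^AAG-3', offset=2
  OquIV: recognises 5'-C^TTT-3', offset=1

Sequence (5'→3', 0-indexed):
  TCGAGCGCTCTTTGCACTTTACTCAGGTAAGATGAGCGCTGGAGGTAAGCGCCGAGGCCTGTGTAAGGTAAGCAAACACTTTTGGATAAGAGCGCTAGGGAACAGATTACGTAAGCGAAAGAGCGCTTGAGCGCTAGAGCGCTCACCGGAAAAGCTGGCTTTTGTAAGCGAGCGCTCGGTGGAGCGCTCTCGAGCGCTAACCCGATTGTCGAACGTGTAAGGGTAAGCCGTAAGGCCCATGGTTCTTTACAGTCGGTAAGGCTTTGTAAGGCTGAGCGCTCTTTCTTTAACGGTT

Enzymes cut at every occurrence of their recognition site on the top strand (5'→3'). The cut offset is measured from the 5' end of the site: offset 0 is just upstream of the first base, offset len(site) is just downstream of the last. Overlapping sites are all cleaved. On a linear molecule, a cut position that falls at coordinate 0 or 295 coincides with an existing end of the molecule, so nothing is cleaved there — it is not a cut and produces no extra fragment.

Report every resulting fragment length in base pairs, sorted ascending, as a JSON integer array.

Scan for sites:
  LmaII GAGCGCT/5: at [2, 33, 89, 120, 128, 136, 169, 181, 191, 273] ⇒ [7, 38, 94, 125, 133, 141, 174, 186, 196, 278]
  PtaX GTAAG/2: at [26, 44, 62, 67, 110, 163, 216, 222, 229, 255, 265] ⇒ [28, 46, 64, 69, 112, 165, 218, 224, 231, 257, 267]
  OquIV CTTT/1: at [9, 16, 78, 158, 244, 261, 280, 284] ⇒ [10, 17, 79, 159, 245, 262, 281, 285]

Pooled cuts: [7, 10, 17, 28, 38, 46, 64, 69, 79, 94, 112, 125, 133, 141, 159, 165, 174, 186, 196, 218, 224, 231, 245, 257, 262, 267, 278, 281, 285]

Fragments:
  [0,7): 7 bp
  [7,10): 3 bp
  [10,17): 7 bp
  [17,28): 11 bp
  [28,38): 10 bp
  [38,46): 8 bp
  [46,64): 18 bp
  [64,69): 5 bp
  [69,79): 10 bp
  [79,94): 15 bp
  [94,112): 18 bp
  [112,125): 13 bp
  [125,133): 8 bp
  [133,141): 8 bp
  [141,159): 18 bp
  [159,165): 6 bp
  [165,174): 9 bp
  [174,186): 12 bp
  [186,196): 10 bp
  [196,218): 22 bp
  [218,224): 6 bp
  [224,231): 7 bp
  [231,245): 14 bp
  [245,257): 12 bp
  [257,262): 5 bp
  [262,267): 5 bp
  [267,278): 11 bp
  [278,281): 3 bp
  [281,285): 4 bp
  [285,295): 10 bp

[3,3,4,5,5,5,6,6,7,7,7,8,8,8,9,10,10,10,10,11,11,12,12,13,14,15,18,18,18,22]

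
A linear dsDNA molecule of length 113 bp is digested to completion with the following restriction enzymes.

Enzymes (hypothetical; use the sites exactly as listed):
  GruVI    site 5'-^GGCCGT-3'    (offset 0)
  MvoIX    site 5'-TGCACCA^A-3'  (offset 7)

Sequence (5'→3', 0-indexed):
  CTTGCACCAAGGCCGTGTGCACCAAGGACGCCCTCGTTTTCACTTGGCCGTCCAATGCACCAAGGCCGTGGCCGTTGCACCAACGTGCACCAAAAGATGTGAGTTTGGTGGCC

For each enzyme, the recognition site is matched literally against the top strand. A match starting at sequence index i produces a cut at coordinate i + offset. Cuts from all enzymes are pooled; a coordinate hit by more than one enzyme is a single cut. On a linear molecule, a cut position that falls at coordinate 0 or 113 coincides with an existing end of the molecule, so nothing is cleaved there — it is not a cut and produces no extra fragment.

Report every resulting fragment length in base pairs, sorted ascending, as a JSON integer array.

[1,1,6,9,10,13,14,17,21,21]

Per-enzyme occurrences:
  GruVI GGCCGT/0: at [10, 45, 63, 69] ⇒ [10, 45, 63, 69]
  MvoIX TGCACCAA/7: at [2, 17, 55, 75, 85] ⇒ [9, 24, 62, 82, 92]

All cut coordinates (distinct, sorted): [9, 10, 24, 45, 62, 63, 69, 82, 92]

Fragments:
  [0,9): 9 bp
  [9,10): 1 bp
  [10,24): 14 bp
  [24,45): 21 bp
  [45,62): 17 bp
  [62,63): 1 bp
  [63,69): 6 bp
  [69,82): 13 bp
  [82,92): 10 bp
  [92,113): 21 bp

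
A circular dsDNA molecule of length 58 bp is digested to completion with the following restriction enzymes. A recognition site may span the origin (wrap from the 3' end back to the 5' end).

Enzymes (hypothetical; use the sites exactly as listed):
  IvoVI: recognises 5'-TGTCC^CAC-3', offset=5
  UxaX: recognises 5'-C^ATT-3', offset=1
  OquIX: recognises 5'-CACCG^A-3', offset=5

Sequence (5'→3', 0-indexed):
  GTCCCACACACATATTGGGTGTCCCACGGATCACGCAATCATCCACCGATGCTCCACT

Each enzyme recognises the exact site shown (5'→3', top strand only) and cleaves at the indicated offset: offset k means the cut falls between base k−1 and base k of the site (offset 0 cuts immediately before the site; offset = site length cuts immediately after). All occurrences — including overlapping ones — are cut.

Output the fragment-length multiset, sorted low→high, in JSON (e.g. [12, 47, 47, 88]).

[14,20,24]

Site scan:
  IvoVI (TGTCCCAC, off=5): starts [19, 57] → cuts [4, 24]
  UxaX (CATT, off=1): no sites
  OquIX (CACCGA, off=5): starts [43] → cuts [48]

All cut coordinates (distinct, sorted): [4, 24, 48]

Fragment lengths:
  4→24: 20 bp
  24→48: 24 bp
  48→4 (wrap): 58-48+4 = 14 bp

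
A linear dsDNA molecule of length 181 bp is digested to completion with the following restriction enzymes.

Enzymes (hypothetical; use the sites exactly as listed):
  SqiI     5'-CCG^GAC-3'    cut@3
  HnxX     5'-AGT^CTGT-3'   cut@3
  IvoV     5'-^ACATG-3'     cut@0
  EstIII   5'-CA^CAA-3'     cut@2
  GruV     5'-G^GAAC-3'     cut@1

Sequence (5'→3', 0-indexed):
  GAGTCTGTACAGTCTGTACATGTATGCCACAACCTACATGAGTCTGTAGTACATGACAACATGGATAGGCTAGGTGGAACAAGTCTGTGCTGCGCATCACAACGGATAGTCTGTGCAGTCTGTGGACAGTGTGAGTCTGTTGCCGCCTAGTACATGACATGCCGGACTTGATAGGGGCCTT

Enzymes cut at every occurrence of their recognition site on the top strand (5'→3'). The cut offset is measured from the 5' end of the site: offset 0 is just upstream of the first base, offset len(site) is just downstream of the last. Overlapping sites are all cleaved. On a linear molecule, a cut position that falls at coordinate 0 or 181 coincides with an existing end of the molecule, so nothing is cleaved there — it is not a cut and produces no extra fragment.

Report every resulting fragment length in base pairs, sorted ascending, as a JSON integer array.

[4,4,5,6,7,8,8,8,8,9,9,11,12,15,15,17,17,18]

Site scan:
  SqiI (CCGGAC, off=3): starts [161] → cuts [164]
  HnxX (AGTCTGT, off=3): starts [1, 10, 40, 81, 107, 116, 133] → cuts [4, 13, 43, 84, 110, 119, 136]
  IvoV (ACATG, off=0): starts [17, 35, 50, 58, 151, 156] → cuts [17, 35, 50, 58, 151, 156]
  EstIII (CACAA, off=2): starts [27, 97] → cuts [29, 99]
  GruV (GGAAC, off=1): starts [75] → cuts [76]

Pooled cuts: [4, 13, 17, 29, 35, 43, 50, 58, 76, 84, 99, 110, 119, 136, 151, 156, 164]

Fragments:
  [0,4): 4 bp
  [4,13): 9 bp
  [13,17): 4 bp
  [17,29): 12 bp
  [29,35): 6 bp
  [35,43): 8 bp
  [43,50): 7 bp
  [50,58): 8 bp
  [58,76): 18 bp
  [76,84): 8 bp
  [84,99): 15 bp
  [99,110): 11 bp
  [110,119): 9 bp
  [119,136): 17 bp
  [136,151): 15 bp
  [151,156): 5 bp
  [156,164): 8 bp
  [164,181): 17 bp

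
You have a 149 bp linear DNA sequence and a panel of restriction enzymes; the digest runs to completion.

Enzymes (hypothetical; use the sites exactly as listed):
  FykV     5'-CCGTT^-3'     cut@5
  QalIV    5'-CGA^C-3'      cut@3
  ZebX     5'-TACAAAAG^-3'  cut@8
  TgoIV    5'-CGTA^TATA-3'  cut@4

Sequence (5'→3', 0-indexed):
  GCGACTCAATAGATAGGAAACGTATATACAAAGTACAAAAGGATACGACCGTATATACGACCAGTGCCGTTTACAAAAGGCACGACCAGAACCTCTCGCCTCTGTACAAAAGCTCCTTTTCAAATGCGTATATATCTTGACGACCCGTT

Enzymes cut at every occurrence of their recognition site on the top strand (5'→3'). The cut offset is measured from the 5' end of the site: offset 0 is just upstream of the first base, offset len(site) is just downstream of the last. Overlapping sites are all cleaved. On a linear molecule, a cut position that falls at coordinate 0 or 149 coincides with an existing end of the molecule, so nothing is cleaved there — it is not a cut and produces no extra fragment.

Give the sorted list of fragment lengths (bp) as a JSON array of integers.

Scan for sites:
  FykV (CCGTT, off=5): starts [66, 144] → cuts [71] (position 149 is a terminus of the linear molecule — no cut)
  QalIV (CGAC, off=3): starts [1, 45, 57, 82, 140] → cuts [4, 48, 60, 85, 143]
  ZebX (TACAAAAG, off=8): starts [33, 71, 104] → cuts [41, 79, 112]
  TgoIV (CGTATATA, off=4): starts [20, 49, 126] → cuts [24, 53, 130]

Pooled cuts: [4, 24, 41, 48, 53, 60, 71, 79, 85, 112, 130, 143]

Fragments:
  [0,4): 4 bp
  [4,24): 20 bp
  [24,41): 17 bp
  [41,48): 7 bp
  [48,53): 5 bp
  [53,60): 7 bp
  [60,71): 11 bp
  [71,79): 8 bp
  [79,85): 6 bp
  [85,112): 27 bp
  [112,130): 18 bp
  [130,143): 13 bp
  [143,149): 6 bp

[4,5,6,6,7,7,8,11,13,17,18,20,27]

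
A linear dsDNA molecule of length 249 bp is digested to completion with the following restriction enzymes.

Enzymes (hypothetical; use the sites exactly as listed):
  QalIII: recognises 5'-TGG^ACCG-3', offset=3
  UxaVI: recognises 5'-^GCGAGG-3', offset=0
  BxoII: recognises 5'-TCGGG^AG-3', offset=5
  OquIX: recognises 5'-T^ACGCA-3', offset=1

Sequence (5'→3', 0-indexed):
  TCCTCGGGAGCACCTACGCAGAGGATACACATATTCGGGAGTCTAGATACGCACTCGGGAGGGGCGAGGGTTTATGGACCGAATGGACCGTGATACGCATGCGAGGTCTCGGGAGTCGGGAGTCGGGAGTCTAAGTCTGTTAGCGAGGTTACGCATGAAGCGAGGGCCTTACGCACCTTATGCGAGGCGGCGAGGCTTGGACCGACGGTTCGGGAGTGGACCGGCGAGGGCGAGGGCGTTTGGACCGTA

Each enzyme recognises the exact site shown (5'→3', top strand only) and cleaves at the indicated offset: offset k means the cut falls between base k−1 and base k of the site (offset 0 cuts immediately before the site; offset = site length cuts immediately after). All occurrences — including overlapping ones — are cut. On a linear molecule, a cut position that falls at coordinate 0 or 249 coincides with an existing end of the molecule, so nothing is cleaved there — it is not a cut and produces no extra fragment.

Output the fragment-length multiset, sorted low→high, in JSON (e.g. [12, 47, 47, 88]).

Site scan:
  QalIII (TGGACCG, off=3): starts [74, 83, 197, 216, 240] → cuts [77, 86, 200, 219, 243]
  UxaVI (GCGAGG, off=0): starts [63, 100, 142, 159, 181, 189, 223, 229] → cuts [63, 100, 142, 159, 181, 189, 223, 229]
  BxoII (TCGGGAG, off=5): starts [3, 34, 54, 108, 115, 122, 209] → cuts [8, 39, 59, 113, 120, 127, 214]
  OquIX (TACGCA, off=1): starts [14, 47, 93, 149, 169] → cuts [15, 48, 94, 150, 170]

All cut coordinates (distinct, sorted): [8, 15, 39, 48, 59, 63, 77, 86, 94, 100, 113, 120, 127, 142, 150, 159, 170, 181, 189, 200, 214, 219, 223, 229, 243]

Fragments:
  [0,8): 8 bp
  [8,15): 7 bp
  [15,39): 24 bp
  [39,48): 9 bp
  [48,59): 11 bp
  [59,63): 4 bp
  [63,77): 14 bp
  [77,86): 9 bp
  [86,94): 8 bp
  [94,100): 6 bp
  [100,113): 13 bp
  [113,120): 7 bp
  [120,127): 7 bp
  [127,142): 15 bp
  [142,150): 8 bp
  [150,159): 9 bp
  [159,170): 11 bp
  [170,181): 11 bp
  [181,189): 8 bp
  [189,200): 11 bp
  [200,214): 14 bp
  [214,219): 5 bp
  [219,223): 4 bp
  [223,229): 6 bp
  [229,243): 14 bp
  [243,249): 6 bp

[4,4,5,6,6,6,7,7,7,8,8,8,8,9,9,9,11,11,11,11,13,14,14,14,15,24]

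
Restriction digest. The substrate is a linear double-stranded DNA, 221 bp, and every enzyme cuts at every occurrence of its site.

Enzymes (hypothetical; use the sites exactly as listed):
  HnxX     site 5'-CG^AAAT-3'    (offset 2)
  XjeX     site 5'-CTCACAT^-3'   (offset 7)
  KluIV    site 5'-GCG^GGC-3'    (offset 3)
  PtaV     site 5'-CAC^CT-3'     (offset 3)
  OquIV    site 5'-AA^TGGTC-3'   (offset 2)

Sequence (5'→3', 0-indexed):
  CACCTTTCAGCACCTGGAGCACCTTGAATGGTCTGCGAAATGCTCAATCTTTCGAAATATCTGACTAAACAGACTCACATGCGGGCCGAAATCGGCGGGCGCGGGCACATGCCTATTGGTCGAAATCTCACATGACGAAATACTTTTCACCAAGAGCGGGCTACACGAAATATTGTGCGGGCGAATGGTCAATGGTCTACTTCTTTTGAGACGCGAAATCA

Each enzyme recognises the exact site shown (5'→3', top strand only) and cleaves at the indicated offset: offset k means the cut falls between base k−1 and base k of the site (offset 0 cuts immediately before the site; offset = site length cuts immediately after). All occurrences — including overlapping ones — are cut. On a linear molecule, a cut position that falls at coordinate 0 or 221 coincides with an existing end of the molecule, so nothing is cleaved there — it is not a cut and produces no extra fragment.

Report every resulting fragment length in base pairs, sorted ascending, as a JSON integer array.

[3,3,4,5,6,6,6,6,7,9,9,9,9,10,11,12,17,19,21,23,26]

Per-enzyme occurrences:
  HnxX (CGAAAT, off=2): starts [35, 52, 86, 120, 135, 165, 213] → cuts [37, 54, 88, 122, 137, 167, 215]
  XjeX (CTCACAT, off=7): starts [73, 126] → cuts [80, 133]
  KluIV (GCGGGC, off=3): starts [80, 94, 100, 155, 176] → cuts [83, 97, 103, 158, 179]
  PtaV (CACCT, off=3): starts [0, 10, 19] → cuts [3, 13, 22]
  OquIV (AATGGTC, off=2): starts [26, 183, 190] → cuts [28, 185, 192]

Pooled cuts: [3, 13, 22, 28, 37, 54, 80, 83, 88, 97, 103, 122, 133, 137, 158, 167, 179, 185, 192, 215]

Fragments:
  [0,3): 3 bp
  [3,13): 10 bp
  [13,22): 9 bp
  [22,28): 6 bp
  [28,37): 9 bp
  [37,54): 17 bp
  [54,80): 26 bp
  [80,83): 3 bp
  [83,88): 5 bp
  [88,97): 9 bp
  [97,103): 6 bp
  [103,122): 19 bp
  [122,133): 11 bp
  [133,137): 4 bp
  [137,158): 21 bp
  [158,167): 9 bp
  [167,179): 12 bp
  [179,185): 6 bp
  [185,192): 7 bp
  [192,215): 23 bp
  [215,221): 6 bp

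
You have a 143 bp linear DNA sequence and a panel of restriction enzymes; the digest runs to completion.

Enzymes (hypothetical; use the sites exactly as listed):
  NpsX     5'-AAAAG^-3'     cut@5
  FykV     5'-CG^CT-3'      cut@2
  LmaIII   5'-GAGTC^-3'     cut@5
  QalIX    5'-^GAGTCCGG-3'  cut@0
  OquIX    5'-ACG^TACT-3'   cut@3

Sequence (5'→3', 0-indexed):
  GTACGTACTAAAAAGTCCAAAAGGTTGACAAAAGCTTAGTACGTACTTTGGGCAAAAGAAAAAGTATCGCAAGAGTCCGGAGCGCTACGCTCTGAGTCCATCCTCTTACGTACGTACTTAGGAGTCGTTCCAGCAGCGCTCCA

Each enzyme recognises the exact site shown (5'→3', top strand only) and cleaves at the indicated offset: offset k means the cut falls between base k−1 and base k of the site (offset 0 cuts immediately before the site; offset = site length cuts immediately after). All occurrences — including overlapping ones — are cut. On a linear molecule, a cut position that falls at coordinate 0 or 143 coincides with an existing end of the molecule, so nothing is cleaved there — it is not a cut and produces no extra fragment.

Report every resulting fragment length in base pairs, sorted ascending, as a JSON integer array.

Per-enzyme occurrences:
  NpsX AAAAG/5: at [10, 18, 29, 53, 59] ⇒ [15, 23, 34, 58, 64]
  FykV CGCT/2: at [82, 87, 136] ⇒ [84, 89, 138]
  LmaIII GAGTC/5: at [72, 93, 121] ⇒ [77, 98, 126]
  QalIX GAGTCCGG/0: at [72] ⇒ [72]
  OquIX ACGTACT/3: at [2, 40, 111] ⇒ [5, 43, 114]

Pooled cuts: [5, 15, 23, 34, 43, 58, 64, 72, 77, 84, 89, 98, 114, 126, 138]

Fragment lengths:
  [0,5): 5 bp
  [5,15): 10 bp
  [15,23): 8 bp
  [23,34): 11 bp
  [34,43): 9 bp
  [43,58): 15 bp
  [58,64): 6 bp
  [64,72): 8 bp
  [72,77): 5 bp
  [77,84): 7 bp
  [84,89): 5 bp
  [89,98): 9 bp
  [98,114): 16 bp
  [114,126): 12 bp
  [126,138): 12 bp
  [138,143): 5 bp

[5,5,5,5,6,7,8,8,9,9,10,11,12,12,15,16]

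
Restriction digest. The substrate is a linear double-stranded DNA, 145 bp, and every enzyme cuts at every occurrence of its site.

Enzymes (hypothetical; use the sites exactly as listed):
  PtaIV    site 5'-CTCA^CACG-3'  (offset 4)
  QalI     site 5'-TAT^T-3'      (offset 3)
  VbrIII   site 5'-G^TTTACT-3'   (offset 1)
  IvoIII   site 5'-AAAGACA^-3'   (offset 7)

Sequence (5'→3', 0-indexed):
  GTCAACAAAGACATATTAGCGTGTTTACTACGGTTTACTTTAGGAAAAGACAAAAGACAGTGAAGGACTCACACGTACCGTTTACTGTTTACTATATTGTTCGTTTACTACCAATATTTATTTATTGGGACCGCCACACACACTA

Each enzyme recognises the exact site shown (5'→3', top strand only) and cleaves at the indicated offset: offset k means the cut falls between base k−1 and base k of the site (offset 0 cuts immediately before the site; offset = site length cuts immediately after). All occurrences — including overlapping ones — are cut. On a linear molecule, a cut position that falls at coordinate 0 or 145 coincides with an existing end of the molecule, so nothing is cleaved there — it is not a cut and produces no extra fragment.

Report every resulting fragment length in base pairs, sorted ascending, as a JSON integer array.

Per-enzyme occurrences:
  PtaIV (CTCACACG, off=4): starts [67] → cuts [71]
  QalI (TATT, off=3): starts [13, 94, 114, 118, 122] → cuts [16, 97, 117, 121, 125]
  VbrIII (GTTTACT, off=1): starts [22, 32, 79, 86, 102] → cuts [23, 33, 80, 87, 103]
  IvoIII (AAAGACA, off=7): starts [6, 45, 52] → cuts [13, 52, 59]

All cut coordinates (distinct, sorted): [13, 16, 23, 33, 52, 59, 71, 80, 87, 97, 103, 117, 121, 125]

Fragment lengths:
  [0,13): 13 bp
  [13,16): 3 bp
  [16,23): 7 bp
  [23,33): 10 bp
  [33,52): 19 bp
  [52,59): 7 bp
  [59,71): 12 bp
  [71,80): 9 bp
  [80,87): 7 bp
  [87,97): 10 bp
  [97,103): 6 bp
  [103,117): 14 bp
  [117,121): 4 bp
  [121,125): 4 bp
  [125,145): 20 bp

[3,4,4,6,7,7,7,9,10,10,12,13,14,19,20]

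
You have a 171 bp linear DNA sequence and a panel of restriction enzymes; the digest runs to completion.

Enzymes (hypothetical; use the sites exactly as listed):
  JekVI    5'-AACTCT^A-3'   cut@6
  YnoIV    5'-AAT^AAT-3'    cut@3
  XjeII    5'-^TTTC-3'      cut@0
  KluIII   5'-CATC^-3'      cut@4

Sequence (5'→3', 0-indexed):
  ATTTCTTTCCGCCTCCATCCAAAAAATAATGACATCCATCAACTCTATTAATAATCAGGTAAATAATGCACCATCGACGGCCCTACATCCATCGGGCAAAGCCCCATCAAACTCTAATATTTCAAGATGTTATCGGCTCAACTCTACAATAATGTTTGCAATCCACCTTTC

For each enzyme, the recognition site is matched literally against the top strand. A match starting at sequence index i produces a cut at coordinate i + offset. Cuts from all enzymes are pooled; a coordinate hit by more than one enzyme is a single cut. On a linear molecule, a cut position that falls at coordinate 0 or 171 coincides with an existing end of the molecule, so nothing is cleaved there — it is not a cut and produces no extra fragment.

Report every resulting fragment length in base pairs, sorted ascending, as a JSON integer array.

Site scan:
  JekVI AACTCTA/6: at [40, 109, 139] ⇒ [46, 115, 145]
  YnoIV AATAAT/3: at [24, 49, 61, 147] ⇒ [27, 52, 64, 150]
  XjeII TTTC/0: at [1, 5, 119, 167] ⇒ [1, 5, 119, 167]
  KluIII CATC/4: at [15, 32, 36, 71, 85, 89, 104] ⇒ [19, 36, 40, 75, 89, 93, 108]

All cut coordinates (distinct, sorted): [1, 5, 19, 27, 36, 40, 46, 52, 64, 75, 89, 93, 108, 115, 119, 145, 150, 167]

Fragments:
  [0,1): 1 bp
  [1,5): 4 bp
  [5,19): 14 bp
  [19,27): 8 bp
  [27,36): 9 bp
  [36,40): 4 bp
  [40,46): 6 bp
  [46,52): 6 bp
  [52,64): 12 bp
  [64,75): 11 bp
  [75,89): 14 bp
  [89,93): 4 bp
  [93,108): 15 bp
  [108,115): 7 bp
  [115,119): 4 bp
  [119,145): 26 bp
  [145,150): 5 bp
  [150,167): 17 bp
  [167,171): 4 bp

[1,4,4,4,4,4,5,6,6,7,8,9,11,12,14,14,15,17,26]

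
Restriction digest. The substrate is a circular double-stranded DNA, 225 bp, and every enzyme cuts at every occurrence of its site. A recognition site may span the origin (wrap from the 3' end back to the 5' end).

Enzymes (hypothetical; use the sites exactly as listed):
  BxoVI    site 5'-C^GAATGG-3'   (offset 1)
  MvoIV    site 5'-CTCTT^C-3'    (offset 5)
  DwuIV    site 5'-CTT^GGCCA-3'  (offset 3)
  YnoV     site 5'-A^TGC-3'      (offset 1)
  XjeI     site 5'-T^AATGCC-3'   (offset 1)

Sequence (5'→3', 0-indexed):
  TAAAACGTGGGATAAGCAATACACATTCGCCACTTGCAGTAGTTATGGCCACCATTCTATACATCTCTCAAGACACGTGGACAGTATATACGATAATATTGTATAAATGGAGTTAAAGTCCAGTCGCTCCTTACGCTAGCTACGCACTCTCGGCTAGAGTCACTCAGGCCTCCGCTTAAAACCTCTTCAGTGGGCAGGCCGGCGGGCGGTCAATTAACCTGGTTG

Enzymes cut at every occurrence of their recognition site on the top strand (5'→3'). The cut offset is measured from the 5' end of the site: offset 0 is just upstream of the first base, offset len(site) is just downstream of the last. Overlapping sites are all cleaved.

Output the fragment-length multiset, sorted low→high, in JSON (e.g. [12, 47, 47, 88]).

Site scan:
  BxoVI (CGAATGG, off=1): no sites
  MvoIV (CTCTTC, off=5): starts [182] → cuts [187]
  DwuIV (CTTGGCCA, off=3): no sites
  YnoV (ATGC, off=1): no sites
  XjeI (TAATGCC, off=1): no sites

All cut coordinates (distinct, sorted): [187]

Fragments:
  187→187 (wrap): 225-187+187 = 225 bp

[225]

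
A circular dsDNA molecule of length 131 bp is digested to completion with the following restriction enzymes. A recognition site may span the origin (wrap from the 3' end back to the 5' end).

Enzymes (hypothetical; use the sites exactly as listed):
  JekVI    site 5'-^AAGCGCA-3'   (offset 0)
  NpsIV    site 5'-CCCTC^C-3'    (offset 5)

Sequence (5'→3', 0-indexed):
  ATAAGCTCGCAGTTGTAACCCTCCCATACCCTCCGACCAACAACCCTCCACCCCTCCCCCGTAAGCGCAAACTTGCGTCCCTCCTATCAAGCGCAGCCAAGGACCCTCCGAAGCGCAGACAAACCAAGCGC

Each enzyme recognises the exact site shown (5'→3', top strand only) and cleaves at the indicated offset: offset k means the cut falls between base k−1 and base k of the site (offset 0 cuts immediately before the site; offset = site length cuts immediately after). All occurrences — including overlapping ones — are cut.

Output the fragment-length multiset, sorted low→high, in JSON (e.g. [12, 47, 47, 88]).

[2,5,6,8,10,15,15,20,21,29]

Per-enzyme occurrences:
  JekVI (AAGCGCA, off=0): starts [62, 88, 110, 125] → cuts [62, 88, 110, 125]
  NpsIV (CCCTCC, off=5): starts [18, 28, 43, 51, 78, 103] → cuts [23, 33, 48, 56, 83, 108]

Pooled cuts: [23, 33, 48, 56, 62, 83, 88, 108, 110, 125]

Fragments:
  23→33: 10 bp
  33→48: 15 bp
  48→56: 8 bp
  56→62: 6 bp
  62→83: 21 bp
  83→88: 5 bp
  88→108: 20 bp
  108→110: 2 bp
  110→125: 15 bp
  125→23 (wrap): 131-125+23 = 29 bp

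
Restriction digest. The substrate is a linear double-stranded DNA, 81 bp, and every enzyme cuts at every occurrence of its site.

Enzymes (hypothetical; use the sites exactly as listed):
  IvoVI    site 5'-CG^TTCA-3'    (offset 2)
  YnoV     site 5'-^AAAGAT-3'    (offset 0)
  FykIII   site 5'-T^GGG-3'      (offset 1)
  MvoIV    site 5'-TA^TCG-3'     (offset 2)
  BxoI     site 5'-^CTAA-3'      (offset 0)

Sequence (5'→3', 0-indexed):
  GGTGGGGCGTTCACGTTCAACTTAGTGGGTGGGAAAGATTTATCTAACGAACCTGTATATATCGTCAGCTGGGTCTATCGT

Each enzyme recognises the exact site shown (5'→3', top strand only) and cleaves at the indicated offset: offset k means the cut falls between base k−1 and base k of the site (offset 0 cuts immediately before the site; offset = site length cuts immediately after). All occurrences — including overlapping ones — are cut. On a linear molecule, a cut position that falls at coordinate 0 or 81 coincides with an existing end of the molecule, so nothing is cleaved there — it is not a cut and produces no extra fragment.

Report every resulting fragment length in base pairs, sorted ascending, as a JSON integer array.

Site scan:
  IvoVI CGTTCA/2: at [7, 13] ⇒ [9, 15]
  YnoV AAAGAT/0: at [33] ⇒ [33]
  FykIII TGGG/1: at [2, 25, 29, 69] ⇒ [3, 26, 30, 70]
  MvoIV TATCG/2: at [59, 75] ⇒ [61, 77]
  BxoI CTAA/0: at [43] ⇒ [43]

Pooled cuts: [3, 9, 15, 26, 30, 33, 43, 61, 70, 77]

Fragment lengths:
  [0,3): 3 bp
  [3,9): 6 bp
  [9,15): 6 bp
  [15,26): 11 bp
  [26,30): 4 bp
  [30,33): 3 bp
  [33,43): 10 bp
  [43,61): 18 bp
  [61,70): 9 bp
  [70,77): 7 bp
  [77,81): 4 bp

[3,3,4,4,6,6,7,9,10,11,18]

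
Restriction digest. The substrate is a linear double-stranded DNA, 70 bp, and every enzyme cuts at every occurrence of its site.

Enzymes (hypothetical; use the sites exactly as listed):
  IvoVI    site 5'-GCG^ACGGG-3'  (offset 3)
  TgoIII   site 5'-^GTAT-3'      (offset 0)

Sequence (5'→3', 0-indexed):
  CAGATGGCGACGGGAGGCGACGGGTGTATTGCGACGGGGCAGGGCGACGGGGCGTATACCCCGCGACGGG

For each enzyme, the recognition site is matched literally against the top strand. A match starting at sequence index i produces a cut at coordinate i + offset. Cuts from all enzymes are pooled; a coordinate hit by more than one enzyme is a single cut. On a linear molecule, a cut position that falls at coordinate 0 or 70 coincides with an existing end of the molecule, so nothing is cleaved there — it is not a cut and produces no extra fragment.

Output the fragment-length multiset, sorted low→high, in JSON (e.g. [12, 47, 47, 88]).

Site scan:
  IvoVI GCGACGGG/3: at [6, 16, 30, 43, 62] ⇒ [9, 19, 33, 46, 65]
  TgoIII GTAT/0: at [25, 53] ⇒ [25, 53]

All cut coordinates (distinct, sorted): [9, 19, 25, 33, 46, 53, 65]

Fragments:
  [0,9): 9 bp
  [9,19): 10 bp
  [19,25): 6 bp
  [25,33): 8 bp
  [33,46): 13 bp
  [46,53): 7 bp
  [53,65): 12 bp
  [65,70): 5 bp

[5,6,7,8,9,10,12,13]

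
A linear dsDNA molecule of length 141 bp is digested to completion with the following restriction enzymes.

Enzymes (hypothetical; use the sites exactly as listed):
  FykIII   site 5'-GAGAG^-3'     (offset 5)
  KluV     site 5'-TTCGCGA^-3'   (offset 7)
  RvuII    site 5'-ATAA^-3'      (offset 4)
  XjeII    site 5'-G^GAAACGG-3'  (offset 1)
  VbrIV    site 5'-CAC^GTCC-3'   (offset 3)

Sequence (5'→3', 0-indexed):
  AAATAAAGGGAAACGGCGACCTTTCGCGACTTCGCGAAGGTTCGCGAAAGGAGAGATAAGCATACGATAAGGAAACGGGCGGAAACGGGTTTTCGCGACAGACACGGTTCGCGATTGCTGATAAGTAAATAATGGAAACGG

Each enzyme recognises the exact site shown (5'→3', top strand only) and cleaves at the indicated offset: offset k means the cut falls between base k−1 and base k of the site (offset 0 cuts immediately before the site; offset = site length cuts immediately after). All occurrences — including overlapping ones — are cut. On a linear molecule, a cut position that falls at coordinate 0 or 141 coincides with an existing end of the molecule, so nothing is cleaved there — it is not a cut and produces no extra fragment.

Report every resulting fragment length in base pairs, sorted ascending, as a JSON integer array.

Site scan:
  FykIII GAGAG/5: at [50] ⇒ [55]
  KluV TTCGCGA/7: at [22, 30, 40, 91, 107] ⇒ [29, 37, 47, 98, 114]
  RvuII ATAA/4: at [2, 55, 66, 120, 128] ⇒ [6, 59, 70, 124, 132]
  XjeII GGAAACGG/1: at [8, 70, 80, 133] ⇒ [9, 71, 81, 134]
  VbrIV (CACGTCC, off=3): no sites

All cut coordinates (distinct, sorted): [6, 9, 29, 37, 47, 55, 59, 70, 71, 81, 98, 114, 124, 132, 134]

Fragment lengths:
  [0,6): 6 bp
  [6,9): 3 bp
  [9,29): 20 bp
  [29,37): 8 bp
  [37,47): 10 bp
  [47,55): 8 bp
  [55,59): 4 bp
  [59,70): 11 bp
  [70,71): 1 bp
  [71,81): 10 bp
  [81,98): 17 bp
  [98,114): 16 bp
  [114,124): 10 bp
  [124,132): 8 bp
  [132,134): 2 bp
  [134,141): 7 bp

[1,2,3,4,6,7,8,8,8,10,10,10,11,16,17,20]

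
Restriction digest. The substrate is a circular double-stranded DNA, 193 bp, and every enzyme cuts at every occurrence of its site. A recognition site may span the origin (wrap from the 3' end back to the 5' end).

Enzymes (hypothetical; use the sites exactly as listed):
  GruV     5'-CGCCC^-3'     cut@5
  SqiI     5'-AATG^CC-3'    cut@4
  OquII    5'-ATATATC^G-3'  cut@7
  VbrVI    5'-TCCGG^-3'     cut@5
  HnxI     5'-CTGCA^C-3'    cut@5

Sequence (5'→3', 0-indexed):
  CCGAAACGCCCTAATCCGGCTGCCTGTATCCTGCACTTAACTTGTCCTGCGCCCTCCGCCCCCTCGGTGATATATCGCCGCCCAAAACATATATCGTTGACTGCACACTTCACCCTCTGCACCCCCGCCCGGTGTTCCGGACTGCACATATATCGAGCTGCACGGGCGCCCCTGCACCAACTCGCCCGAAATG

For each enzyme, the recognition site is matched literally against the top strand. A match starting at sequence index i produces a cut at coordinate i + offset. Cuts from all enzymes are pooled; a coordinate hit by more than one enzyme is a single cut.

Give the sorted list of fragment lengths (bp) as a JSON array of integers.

Scan for sites:
  GruV CGCCC/5: at [6, 49, 56, 78, 125, 166, 182] ⇒ [11, 54, 61, 83, 130, 171, 187]
  SqiI AATGCC/4: at [189] ⇒ [0]
  OquII ATATATCG/7: at [69, 88, 147] ⇒ [76, 95, 154]
  VbrVI TCCGG/5: at [14, 135] ⇒ [19, 140]
  HnxI CTGCAC/5: at [30, 100, 116, 141, 157, 171] ⇒ [35, 105, 121, 146, 162, 176]

Pooled cuts: [0, 11, 19, 35, 54, 61, 76, 83, 95, 105, 121, 130, 140, 146, 154, 162, 171, 176, 187]

Fragment lengths:
  0→11: 11 bp
  11→19: 8 bp
  19→35: 16 bp
  35→54: 19 bp
  54→61: 7 bp
  61→76: 15 bp
  76→83: 7 bp
  83→95: 12 bp
  95→105: 10 bp
  105→121: 16 bp
  121→130: 9 bp
  130→140: 10 bp
  140→146: 6 bp
  146→154: 8 bp
  154→162: 8 bp
  162→171: 9 bp
  171→176: 5 bp
  176→187: 11 bp
  187→0 (wrap): 193-187+0 = 6 bp

[5,6,6,7,7,8,8,8,9,9,10,10,11,11,12,15,16,16,19]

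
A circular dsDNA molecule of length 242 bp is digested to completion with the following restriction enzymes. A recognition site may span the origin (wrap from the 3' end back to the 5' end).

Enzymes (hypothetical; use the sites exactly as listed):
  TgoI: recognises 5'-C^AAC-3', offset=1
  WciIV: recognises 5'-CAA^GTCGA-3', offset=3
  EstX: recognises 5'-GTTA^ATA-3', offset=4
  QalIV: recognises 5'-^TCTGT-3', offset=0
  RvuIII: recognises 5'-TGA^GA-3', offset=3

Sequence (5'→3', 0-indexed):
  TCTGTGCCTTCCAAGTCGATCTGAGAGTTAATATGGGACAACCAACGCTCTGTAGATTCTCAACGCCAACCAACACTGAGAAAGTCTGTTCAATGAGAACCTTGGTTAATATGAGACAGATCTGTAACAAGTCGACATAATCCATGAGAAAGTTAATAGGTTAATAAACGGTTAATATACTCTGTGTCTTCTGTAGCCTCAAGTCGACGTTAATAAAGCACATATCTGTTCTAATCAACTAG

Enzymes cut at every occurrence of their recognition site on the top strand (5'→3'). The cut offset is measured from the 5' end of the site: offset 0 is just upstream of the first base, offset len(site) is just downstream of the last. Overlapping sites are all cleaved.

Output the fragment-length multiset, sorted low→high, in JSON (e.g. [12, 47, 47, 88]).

[4,4,5,5,6,6,6,6,6,6,8,8,8,9,9,10,10,10,11,12,12,12,12,13,13,14,17]

Scan for sites:
  TgoI (CAAC, off=1): starts [38, 42, 60, 66, 70, 235] → cuts [39, 43, 61, 67, 71, 236]
  WciIV (CAAGTCGA, off=3): starts [11, 127, 199] → cuts [14, 130, 202]
  EstX (GTTAATA, off=4): starts [26, 104, 151, 159, 170, 208] → cuts [30, 108, 155, 163, 174, 212]
  QalIV (TCTGT, off=0): starts [0, 48, 84, 120, 180, 189, 224] → cuts [0, 48, 84, 120, 180, 189, 224]
  RvuIII (TGAGA, off=3): starts [21, 76, 93, 111, 144] → cuts [24, 79, 96, 114, 147]

Pooled cuts: [0, 14, 24, 30, 39, 43, 48, 61, 67, 71, 79, 84, 96, 108, 114, 120, 130, 147, 155, 163, 174, 180, 189, 202, 212, 224, 236]

Fragment lengths:
  0→14: 14 bp
  14→24: 10 bp
  24→30: 6 bp
  30→39: 9 bp
  39→43: 4 bp
  43→48: 5 bp
  48→61: 13 bp
  61→67: 6 bp
  67→71: 4 bp
  71→79: 8 bp
  79→84: 5 bp
  84→96: 12 bp
  96→108: 12 bp
  108→114: 6 bp
  114→120: 6 bp
  120→130: 10 bp
  130→147: 17 bp
  147→155: 8 bp
  155→163: 8 bp
  163→174: 11 bp
  174→180: 6 bp
  180→189: 9 bp
  189→202: 13 bp
  202→212: 10 bp
  212→224: 12 bp
  224→236: 12 bp
  236→0 (wrap): 242-236+0 = 6 bp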